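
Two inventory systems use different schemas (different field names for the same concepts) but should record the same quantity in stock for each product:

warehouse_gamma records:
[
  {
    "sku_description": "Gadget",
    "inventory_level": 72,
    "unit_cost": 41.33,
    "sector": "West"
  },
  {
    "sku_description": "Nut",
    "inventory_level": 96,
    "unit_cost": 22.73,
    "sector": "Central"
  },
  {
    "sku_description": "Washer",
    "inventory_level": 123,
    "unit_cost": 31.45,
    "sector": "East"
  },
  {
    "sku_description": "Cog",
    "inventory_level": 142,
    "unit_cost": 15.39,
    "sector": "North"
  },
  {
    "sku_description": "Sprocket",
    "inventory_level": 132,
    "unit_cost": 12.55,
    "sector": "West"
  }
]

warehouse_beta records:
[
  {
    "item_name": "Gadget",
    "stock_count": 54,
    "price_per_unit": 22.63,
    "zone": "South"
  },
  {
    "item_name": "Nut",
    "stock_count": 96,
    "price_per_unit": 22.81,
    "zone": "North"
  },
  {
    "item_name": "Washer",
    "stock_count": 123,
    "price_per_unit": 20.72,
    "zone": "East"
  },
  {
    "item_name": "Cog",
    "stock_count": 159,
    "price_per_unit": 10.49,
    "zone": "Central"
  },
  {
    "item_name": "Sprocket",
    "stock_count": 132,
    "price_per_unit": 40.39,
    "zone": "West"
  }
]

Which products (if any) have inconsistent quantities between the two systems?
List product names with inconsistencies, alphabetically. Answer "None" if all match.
Cog, Gadget

Schema mappings:
- "sku_description" (warehouse_gamma) = "item_name" (warehouse_beta) = product name
- "inventory_level" (warehouse_gamma) = "stock_count" (warehouse_beta) = quantity

Comparison:
  Gadget: 72 vs 54 - MISMATCH
  Nut: 96 vs 96 - MATCH
  Washer: 123 vs 123 - MATCH
  Cog: 142 vs 159 - MISMATCH
  Sprocket: 132 vs 132 - MATCH

Products with inconsistencies: Cog, Gadget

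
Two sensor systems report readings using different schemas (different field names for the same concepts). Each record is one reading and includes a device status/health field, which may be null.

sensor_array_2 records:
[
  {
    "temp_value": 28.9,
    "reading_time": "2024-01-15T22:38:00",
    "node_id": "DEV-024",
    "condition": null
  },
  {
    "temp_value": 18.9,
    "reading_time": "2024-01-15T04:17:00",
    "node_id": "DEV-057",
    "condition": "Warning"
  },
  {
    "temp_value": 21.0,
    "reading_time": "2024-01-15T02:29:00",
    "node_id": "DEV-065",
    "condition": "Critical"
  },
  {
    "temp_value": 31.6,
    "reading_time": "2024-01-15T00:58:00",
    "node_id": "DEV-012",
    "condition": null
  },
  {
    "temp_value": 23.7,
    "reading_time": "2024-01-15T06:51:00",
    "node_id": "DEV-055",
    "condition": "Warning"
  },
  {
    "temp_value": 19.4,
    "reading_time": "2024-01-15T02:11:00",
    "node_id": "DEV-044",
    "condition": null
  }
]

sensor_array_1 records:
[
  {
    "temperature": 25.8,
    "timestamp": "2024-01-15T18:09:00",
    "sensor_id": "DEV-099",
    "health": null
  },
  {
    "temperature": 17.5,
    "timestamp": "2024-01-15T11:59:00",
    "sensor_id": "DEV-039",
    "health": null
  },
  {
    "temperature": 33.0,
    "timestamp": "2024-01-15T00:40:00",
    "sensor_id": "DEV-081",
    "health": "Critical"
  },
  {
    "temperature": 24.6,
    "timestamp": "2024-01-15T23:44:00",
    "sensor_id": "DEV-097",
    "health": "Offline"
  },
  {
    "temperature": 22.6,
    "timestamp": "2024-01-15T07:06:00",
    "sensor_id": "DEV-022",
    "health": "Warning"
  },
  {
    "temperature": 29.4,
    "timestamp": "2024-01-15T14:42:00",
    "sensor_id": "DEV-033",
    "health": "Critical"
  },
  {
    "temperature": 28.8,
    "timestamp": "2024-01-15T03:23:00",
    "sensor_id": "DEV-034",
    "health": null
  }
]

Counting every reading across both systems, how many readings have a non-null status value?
7

Schema mapping: "condition" (sensor_array_2) = "health" (sensor_array_1) = status

Non-null in sensor_array_2: 3
Non-null in sensor_array_1: 4

Total non-null: 3 + 4 = 7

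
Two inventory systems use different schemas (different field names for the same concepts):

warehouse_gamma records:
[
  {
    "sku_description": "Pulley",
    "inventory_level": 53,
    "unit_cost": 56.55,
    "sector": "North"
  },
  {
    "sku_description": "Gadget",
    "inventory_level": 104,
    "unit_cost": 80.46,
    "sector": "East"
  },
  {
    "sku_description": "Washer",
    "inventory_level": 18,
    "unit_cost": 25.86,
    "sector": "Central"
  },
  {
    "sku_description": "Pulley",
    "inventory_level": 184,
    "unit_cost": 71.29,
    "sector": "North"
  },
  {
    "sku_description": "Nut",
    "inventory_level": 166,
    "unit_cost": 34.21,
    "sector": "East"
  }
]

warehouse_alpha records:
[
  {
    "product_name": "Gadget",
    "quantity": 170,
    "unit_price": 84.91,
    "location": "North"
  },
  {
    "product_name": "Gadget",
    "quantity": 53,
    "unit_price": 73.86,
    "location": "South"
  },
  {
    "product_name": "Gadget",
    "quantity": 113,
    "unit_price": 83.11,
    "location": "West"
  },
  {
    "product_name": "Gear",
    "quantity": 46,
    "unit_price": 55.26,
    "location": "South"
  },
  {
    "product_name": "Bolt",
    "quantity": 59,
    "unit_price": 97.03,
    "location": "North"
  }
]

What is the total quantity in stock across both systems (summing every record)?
966

To reconcile these schemas, identify the field holding the quantity in stock in each system:
1. In warehouse_gamma it is "inventory_level"
2. In warehouse_alpha it is "quantity"

From warehouse_gamma: 53 + 104 + 18 + 184 + 166 = 525
From warehouse_alpha: 170 + 53 + 113 + 46 + 59 = 441

Total: 525 + 441 = 966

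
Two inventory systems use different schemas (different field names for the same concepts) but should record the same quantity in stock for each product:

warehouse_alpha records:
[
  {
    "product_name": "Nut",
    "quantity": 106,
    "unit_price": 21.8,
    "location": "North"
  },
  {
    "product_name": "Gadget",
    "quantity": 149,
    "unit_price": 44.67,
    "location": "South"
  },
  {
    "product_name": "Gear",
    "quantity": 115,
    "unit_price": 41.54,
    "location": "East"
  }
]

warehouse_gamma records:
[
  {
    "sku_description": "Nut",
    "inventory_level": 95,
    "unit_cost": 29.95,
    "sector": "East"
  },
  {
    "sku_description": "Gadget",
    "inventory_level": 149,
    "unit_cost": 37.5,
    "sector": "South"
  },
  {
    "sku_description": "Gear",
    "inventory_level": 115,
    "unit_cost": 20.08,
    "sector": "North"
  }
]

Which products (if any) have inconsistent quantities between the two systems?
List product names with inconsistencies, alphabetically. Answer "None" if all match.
Nut

Schema mappings:
- "product_name" (warehouse_alpha) = "sku_description" (warehouse_gamma) = product name
- "quantity" (warehouse_alpha) = "inventory_level" (warehouse_gamma) = quantity

Comparison:
  Nut: 106 vs 95 - MISMATCH
  Gadget: 149 vs 149 - MATCH
  Gear: 115 vs 115 - MATCH

Products with inconsistencies: Nut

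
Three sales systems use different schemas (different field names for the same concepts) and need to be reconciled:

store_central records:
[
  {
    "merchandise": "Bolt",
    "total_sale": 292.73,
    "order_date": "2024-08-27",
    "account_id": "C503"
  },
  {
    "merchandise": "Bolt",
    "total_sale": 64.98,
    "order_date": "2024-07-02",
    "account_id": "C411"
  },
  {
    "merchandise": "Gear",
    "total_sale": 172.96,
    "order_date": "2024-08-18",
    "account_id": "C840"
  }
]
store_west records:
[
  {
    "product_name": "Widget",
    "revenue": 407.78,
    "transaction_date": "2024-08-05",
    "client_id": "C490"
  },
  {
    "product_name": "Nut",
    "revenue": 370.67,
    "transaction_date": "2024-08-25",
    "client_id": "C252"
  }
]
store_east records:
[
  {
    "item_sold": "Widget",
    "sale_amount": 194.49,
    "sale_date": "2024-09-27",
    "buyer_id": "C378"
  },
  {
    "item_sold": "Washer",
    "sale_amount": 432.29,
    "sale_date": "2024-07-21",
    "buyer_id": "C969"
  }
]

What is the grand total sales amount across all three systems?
1935.9

Schema reconciliation - all amount fields map to sale amount:

store_central (total_sale): 530.67
store_west (revenue): 778.45
store_east (sale_amount): 626.78

Grand total: 1935.9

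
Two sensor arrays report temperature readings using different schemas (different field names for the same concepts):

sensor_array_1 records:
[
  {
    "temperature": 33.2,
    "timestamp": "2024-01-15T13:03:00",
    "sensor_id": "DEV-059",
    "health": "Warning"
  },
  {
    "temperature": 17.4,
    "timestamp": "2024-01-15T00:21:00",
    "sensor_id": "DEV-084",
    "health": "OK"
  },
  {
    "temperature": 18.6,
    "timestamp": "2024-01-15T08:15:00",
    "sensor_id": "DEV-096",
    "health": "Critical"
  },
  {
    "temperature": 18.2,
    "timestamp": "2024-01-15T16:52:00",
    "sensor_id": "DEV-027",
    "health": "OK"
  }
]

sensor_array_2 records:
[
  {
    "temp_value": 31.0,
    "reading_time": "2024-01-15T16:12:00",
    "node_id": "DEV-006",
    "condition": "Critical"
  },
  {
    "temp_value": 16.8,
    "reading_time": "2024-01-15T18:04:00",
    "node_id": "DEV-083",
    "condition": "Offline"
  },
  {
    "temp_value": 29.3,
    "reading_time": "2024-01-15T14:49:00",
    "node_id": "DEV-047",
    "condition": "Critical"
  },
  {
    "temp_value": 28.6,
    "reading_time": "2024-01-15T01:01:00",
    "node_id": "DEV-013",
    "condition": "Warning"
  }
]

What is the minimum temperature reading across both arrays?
16.8

Schema mapping: "temperature" (sensor_array_1) = "temp_value" (sensor_array_2) = temperature reading

Minimum in sensor_array_1: 17.4
Minimum in sensor_array_2: 16.8

Overall minimum: min(17.4, 16.8) = 16.8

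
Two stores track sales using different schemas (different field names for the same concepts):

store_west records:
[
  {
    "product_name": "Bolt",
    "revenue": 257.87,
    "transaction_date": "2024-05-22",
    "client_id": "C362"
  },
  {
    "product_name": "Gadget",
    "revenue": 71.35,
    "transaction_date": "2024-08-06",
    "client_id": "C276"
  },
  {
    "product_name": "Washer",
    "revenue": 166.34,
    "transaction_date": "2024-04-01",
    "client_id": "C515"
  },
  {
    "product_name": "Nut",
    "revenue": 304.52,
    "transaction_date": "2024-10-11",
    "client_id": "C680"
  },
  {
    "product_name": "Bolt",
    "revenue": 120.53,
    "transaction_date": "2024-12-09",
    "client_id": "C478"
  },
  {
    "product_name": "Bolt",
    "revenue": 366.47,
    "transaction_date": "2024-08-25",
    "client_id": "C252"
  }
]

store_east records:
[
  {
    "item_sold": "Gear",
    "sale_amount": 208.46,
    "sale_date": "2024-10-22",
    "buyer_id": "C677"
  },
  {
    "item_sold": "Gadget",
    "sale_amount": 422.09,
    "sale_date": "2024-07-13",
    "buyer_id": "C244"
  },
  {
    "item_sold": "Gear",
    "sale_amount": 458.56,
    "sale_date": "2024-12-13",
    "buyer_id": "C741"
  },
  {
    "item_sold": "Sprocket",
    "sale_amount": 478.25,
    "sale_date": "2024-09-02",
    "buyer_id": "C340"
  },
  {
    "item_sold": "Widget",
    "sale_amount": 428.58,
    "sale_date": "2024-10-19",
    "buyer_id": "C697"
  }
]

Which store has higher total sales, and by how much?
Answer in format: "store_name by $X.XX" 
store_east by $708.86

Schema mapping: "revenue" (store_west) = "sale_amount" (store_east) = sale amount

Total for store_west: 1287.08
Total for store_east: 1995.94

Difference: |1287.08 - 1995.94| = 708.86
store_east has higher sales by $708.86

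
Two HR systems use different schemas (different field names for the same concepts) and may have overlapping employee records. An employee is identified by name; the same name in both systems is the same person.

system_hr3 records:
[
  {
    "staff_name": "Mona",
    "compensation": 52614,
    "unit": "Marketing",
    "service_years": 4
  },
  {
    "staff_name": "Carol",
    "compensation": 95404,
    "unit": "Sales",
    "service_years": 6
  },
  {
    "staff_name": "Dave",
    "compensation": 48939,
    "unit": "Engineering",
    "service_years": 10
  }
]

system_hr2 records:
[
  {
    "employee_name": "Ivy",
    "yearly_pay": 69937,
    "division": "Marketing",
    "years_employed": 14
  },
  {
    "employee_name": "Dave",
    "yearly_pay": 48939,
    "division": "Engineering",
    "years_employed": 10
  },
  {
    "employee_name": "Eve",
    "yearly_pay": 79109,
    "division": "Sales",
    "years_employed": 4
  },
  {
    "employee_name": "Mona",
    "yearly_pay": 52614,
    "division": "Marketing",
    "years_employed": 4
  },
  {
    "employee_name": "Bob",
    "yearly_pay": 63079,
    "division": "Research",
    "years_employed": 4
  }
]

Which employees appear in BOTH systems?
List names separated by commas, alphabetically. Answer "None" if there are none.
Dave, Mona

Schema mapping: "staff_name" (system_hr3) = "employee_name" (system_hr2) = employee name

Names in system_hr3: ['Carol', 'Dave', 'Mona']
Names in system_hr2: ['Bob', 'Dave', 'Eve', 'Ivy', 'Mona']

Intersection: ['Dave', 'Mona']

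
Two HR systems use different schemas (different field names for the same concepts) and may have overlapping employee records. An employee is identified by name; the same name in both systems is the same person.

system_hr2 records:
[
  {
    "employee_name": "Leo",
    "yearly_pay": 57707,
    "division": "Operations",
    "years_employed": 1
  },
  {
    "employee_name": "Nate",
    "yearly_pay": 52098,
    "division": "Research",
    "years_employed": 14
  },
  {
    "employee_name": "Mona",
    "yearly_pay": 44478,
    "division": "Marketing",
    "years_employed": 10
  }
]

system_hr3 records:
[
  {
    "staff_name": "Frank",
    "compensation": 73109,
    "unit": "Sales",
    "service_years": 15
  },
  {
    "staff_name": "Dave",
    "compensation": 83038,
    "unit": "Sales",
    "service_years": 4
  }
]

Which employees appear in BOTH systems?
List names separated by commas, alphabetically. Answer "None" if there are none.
None

Schema mapping: "employee_name" (system_hr2) = "staff_name" (system_hr3) = employee name

Names in system_hr2: ['Leo', 'Mona', 'Nate']
Names in system_hr3: ['Dave', 'Frank']

Intersection: None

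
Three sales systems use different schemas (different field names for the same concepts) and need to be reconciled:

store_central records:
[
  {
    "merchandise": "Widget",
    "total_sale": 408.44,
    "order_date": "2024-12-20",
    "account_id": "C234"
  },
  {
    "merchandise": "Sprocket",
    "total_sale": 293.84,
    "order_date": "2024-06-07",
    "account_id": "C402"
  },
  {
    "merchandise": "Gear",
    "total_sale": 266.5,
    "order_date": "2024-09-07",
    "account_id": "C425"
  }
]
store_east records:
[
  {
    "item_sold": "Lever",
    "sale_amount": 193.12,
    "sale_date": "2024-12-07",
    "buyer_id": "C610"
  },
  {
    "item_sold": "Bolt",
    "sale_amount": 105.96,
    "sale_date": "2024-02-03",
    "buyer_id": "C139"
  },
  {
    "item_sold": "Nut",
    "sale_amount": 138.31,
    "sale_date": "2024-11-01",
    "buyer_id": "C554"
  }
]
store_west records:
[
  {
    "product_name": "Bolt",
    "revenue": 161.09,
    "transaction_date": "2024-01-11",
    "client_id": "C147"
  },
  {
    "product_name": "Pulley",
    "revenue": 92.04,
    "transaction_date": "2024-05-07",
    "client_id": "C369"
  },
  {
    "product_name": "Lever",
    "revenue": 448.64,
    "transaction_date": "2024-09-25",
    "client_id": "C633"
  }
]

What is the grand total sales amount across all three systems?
2107.94

Schema reconciliation - all amount fields map to sale amount:

store_central (total_sale): 968.78
store_east (sale_amount): 437.39
store_west (revenue): 701.77

Grand total: 2107.94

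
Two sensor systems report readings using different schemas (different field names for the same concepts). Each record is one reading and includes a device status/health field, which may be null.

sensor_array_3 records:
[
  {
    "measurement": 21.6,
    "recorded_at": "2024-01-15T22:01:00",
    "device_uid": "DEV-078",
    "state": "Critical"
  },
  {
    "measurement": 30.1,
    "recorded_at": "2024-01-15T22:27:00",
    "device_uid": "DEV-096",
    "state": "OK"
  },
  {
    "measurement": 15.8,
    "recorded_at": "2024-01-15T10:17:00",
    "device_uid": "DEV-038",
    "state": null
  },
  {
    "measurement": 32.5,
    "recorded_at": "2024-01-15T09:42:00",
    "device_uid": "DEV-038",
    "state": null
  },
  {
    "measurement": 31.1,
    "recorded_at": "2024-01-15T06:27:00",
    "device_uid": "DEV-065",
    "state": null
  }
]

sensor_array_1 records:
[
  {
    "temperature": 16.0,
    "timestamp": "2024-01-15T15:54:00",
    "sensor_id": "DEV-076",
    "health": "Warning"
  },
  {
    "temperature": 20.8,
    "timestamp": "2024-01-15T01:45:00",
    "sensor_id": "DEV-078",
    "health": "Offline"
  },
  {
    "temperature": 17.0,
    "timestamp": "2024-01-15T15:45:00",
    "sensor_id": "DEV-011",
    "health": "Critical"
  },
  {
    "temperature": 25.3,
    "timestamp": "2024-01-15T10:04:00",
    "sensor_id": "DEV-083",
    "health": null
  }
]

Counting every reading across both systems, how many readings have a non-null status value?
5

Schema mapping: "state" (sensor_array_3) = "health" (sensor_array_1) = status

Non-null in sensor_array_3: 2
Non-null in sensor_array_1: 3

Total non-null: 2 + 3 = 5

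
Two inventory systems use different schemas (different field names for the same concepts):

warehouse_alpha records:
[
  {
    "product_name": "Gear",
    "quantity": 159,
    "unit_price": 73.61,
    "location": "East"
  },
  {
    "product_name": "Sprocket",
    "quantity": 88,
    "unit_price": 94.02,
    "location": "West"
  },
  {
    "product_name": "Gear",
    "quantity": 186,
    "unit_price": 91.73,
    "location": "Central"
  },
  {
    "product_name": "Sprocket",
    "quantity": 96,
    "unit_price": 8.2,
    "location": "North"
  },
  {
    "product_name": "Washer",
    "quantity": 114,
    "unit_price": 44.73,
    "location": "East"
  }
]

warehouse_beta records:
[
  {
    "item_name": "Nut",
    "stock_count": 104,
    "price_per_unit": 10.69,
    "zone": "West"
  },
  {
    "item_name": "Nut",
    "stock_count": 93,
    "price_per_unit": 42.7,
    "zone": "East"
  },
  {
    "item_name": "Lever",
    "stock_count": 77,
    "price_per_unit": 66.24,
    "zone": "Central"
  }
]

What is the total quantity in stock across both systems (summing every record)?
917

To reconcile these schemas, identify the field holding the quantity in stock in each system:
1. In warehouse_alpha it is "quantity"
2. In warehouse_beta it is "stock_count"

From warehouse_alpha: 159 + 88 + 186 + 96 + 114 = 643
From warehouse_beta: 104 + 93 + 77 = 274

Total: 643 + 274 = 917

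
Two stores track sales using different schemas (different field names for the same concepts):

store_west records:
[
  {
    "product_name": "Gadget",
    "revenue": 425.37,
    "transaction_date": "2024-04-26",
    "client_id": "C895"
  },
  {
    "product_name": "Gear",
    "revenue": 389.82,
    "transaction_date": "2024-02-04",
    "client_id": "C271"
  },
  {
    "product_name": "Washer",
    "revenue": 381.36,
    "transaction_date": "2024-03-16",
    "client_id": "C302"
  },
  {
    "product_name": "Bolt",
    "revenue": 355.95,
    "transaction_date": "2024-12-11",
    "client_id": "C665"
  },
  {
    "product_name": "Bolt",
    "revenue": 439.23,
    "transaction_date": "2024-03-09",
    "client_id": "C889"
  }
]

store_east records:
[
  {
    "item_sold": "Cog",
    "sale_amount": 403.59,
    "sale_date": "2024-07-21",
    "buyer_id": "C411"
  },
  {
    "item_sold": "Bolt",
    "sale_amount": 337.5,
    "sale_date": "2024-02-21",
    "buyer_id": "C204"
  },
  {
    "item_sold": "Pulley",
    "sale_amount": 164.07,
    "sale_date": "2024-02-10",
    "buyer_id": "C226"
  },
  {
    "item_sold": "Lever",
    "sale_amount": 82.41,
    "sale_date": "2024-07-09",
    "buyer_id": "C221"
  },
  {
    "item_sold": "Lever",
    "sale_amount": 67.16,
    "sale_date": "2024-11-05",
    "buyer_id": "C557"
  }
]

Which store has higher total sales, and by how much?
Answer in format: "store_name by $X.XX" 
store_west by $937.00

Schema mapping: "revenue" (store_west) = "sale_amount" (store_east) = sale amount

Total for store_west: 1991.73
Total for store_east: 1054.73

Difference: |1991.73 - 1054.73| = 937.00
store_west has higher sales by $937.00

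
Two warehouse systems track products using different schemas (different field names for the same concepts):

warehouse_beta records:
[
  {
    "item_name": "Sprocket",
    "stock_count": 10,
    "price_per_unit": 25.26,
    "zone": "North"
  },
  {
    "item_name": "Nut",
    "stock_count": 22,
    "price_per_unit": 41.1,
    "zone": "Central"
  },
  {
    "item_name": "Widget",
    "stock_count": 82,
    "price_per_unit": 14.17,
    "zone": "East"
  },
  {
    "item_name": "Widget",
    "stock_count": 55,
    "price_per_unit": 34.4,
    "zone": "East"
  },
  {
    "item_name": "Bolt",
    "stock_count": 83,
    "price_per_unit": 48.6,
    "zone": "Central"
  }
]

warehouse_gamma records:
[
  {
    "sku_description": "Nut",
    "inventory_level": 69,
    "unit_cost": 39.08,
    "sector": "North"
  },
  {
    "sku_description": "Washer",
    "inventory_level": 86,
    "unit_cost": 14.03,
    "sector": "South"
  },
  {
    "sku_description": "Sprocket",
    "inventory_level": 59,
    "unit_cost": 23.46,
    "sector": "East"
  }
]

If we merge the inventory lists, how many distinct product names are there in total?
5

Schema mapping: "item_name" (warehouse_beta) = "sku_description" (warehouse_gamma) = product name

Products in warehouse_beta: ['Bolt', 'Nut', 'Sprocket', 'Widget']
Products in warehouse_gamma: ['Nut', 'Sprocket', 'Washer']

Union (unique products): ['Bolt', 'Nut', 'Sprocket', 'Washer', 'Widget']
Count: 5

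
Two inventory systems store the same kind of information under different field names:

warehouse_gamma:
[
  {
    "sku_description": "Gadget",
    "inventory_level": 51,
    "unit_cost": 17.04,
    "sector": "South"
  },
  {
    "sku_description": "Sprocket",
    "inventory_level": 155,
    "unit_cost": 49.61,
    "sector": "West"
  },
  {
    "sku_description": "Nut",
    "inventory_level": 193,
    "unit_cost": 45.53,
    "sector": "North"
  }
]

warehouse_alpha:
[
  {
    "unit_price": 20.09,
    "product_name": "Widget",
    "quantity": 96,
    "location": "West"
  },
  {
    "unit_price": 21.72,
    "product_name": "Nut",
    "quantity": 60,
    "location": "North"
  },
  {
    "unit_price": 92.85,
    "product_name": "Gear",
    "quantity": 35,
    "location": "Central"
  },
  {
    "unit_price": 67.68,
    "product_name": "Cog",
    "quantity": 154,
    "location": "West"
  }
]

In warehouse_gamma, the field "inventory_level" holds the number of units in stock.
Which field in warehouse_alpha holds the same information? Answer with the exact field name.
quantity

In warehouse_gamma, "inventory_level" holds the number of units in stock.
The fields in warehouse_alpha are: "unit_price", "product_name", "quantity", "location".
"quantity" is the match: the name refers to the same concept and its values are whole-number counts (e.g. 96, 60).
The other fields ("unit_price", "product_name", "location") hold different kinds of data.

So "inventory_level" in warehouse_gamma corresponds to "quantity" in warehouse_alpha.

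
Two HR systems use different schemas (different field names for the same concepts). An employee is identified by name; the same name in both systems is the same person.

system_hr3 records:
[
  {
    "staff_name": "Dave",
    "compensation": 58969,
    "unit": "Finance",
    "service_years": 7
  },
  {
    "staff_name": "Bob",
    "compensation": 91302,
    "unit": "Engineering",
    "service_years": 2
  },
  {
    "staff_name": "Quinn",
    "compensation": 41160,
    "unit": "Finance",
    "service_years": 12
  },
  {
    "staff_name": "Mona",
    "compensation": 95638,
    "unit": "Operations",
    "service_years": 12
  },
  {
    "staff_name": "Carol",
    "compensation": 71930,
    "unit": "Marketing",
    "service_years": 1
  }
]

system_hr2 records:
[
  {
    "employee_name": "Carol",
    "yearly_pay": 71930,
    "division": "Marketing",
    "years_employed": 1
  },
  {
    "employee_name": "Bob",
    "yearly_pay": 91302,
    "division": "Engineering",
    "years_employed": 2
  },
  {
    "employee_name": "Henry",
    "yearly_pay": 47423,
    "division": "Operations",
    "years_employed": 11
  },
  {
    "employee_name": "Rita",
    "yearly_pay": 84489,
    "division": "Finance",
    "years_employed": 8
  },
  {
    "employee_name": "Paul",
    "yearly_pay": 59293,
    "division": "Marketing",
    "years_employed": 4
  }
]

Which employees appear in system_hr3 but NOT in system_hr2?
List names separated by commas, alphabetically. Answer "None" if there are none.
Dave, Mona, Quinn

Schema mapping: "staff_name" (system_hr3) = "employee_name" (system_hr2) = employee name

Names in system_hr3: ['Bob', 'Carol', 'Dave', 'Mona', 'Quinn']
Names in system_hr2: ['Bob', 'Carol', 'Henry', 'Paul', 'Rita']

In system_hr3 but not system_hr2: ['Dave', 'Mona', 'Quinn']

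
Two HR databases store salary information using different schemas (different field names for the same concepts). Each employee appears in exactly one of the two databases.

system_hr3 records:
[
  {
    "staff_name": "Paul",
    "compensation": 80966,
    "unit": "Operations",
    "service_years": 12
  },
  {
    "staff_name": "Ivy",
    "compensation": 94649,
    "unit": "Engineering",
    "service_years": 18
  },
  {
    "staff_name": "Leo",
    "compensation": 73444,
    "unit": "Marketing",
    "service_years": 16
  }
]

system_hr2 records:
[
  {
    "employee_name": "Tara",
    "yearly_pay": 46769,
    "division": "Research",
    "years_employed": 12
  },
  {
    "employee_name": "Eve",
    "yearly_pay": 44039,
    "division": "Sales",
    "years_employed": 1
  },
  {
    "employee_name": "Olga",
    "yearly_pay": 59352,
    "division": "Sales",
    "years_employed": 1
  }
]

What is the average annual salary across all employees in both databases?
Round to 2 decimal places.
66536.50

Schema mapping: "compensation" (system_hr3) = "yearly_pay" (system_hr2) = annual salary

All salaries: [80966, 94649, 73444, 46769, 44039, 59352]
Sum: 399219
Count: 6
Average: 399219 / 6 = 66536.50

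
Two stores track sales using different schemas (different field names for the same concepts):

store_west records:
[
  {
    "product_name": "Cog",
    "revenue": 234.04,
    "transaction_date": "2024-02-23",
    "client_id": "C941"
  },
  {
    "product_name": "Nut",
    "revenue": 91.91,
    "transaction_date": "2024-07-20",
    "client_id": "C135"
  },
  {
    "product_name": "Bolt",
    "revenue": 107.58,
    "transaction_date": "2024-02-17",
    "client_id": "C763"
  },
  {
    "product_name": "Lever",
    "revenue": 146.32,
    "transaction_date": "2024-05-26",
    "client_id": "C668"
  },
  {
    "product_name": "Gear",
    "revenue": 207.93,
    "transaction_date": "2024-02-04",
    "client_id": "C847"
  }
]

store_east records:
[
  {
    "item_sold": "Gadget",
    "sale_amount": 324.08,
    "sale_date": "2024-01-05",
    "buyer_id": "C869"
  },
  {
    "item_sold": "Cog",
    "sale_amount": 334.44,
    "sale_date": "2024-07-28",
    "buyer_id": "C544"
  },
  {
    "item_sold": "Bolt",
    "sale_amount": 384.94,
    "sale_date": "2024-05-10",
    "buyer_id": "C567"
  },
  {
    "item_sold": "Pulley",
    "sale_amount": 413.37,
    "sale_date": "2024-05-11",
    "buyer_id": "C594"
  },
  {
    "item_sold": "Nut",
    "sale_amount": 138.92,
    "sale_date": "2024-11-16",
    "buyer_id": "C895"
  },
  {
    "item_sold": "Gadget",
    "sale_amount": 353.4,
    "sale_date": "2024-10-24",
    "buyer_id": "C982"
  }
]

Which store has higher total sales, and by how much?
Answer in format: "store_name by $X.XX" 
store_east by $1161.37

Schema mapping: "revenue" (store_west) = "sale_amount" (store_east) = sale amount

Total for store_west: 787.78
Total for store_east: 1949.15

Difference: |787.78 - 1949.15| = 1161.37
store_east has higher sales by $1161.37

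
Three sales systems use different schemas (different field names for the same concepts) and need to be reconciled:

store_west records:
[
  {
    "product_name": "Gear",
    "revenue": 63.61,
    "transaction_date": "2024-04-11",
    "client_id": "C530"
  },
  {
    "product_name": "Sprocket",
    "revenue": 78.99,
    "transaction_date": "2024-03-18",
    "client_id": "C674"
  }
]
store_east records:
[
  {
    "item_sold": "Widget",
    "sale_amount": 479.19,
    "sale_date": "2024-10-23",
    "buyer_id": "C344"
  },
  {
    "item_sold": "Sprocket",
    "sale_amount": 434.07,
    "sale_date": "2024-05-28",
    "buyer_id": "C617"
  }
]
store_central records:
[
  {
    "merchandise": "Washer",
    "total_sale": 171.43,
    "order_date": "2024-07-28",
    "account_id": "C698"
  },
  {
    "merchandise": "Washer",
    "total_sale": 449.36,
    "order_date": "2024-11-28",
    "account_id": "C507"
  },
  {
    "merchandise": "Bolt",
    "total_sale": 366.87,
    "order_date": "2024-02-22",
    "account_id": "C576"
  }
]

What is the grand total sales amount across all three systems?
2043.52

Schema reconciliation - all amount fields map to sale amount:

store_west (revenue): 142.6
store_east (sale_amount): 913.26
store_central (total_sale): 987.66

Grand total: 2043.52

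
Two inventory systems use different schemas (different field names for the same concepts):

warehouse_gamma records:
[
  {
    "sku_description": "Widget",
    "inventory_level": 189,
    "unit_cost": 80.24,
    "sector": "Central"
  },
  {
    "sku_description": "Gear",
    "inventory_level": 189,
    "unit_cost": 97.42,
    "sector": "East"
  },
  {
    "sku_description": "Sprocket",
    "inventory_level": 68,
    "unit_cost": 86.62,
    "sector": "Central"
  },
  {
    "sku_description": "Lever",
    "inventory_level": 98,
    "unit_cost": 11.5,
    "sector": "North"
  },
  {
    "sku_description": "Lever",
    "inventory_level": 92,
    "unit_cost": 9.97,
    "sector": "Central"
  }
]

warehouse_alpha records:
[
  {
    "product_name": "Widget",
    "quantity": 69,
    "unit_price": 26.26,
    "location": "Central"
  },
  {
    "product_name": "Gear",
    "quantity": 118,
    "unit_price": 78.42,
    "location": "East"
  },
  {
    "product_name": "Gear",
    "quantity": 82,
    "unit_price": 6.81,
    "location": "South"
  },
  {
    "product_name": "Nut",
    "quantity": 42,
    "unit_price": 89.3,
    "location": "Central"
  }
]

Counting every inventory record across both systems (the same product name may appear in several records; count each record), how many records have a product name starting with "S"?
1

Schema mapping: "sku_description" (warehouse_gamma) = "product_name" (warehouse_alpha) = product name

Records with product name starting with "S" in warehouse_gamma: 1
Records with product name starting with "S" in warehouse_alpha: 0

Total: 1 + 0 = 1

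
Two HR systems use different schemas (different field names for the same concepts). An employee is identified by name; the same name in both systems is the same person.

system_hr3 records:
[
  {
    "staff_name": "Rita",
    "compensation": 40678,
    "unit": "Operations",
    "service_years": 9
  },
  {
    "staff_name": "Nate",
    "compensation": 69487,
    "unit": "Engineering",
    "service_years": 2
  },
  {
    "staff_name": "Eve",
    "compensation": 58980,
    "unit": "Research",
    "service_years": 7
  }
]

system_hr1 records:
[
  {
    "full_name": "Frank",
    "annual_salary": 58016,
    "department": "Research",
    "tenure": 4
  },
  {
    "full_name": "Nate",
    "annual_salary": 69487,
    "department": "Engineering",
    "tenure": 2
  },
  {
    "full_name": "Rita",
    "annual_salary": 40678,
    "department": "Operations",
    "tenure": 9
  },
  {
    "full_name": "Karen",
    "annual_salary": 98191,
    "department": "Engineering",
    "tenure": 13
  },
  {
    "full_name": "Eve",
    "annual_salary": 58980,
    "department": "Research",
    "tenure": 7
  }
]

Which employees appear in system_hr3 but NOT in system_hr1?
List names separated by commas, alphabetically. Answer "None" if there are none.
None

Schema mapping: "staff_name" (system_hr3) = "full_name" (system_hr1) = employee name

Names in system_hr3: ['Eve', 'Nate', 'Rita']
Names in system_hr1: ['Eve', 'Frank', 'Karen', 'Nate', 'Rita']

In system_hr3 but not system_hr1: None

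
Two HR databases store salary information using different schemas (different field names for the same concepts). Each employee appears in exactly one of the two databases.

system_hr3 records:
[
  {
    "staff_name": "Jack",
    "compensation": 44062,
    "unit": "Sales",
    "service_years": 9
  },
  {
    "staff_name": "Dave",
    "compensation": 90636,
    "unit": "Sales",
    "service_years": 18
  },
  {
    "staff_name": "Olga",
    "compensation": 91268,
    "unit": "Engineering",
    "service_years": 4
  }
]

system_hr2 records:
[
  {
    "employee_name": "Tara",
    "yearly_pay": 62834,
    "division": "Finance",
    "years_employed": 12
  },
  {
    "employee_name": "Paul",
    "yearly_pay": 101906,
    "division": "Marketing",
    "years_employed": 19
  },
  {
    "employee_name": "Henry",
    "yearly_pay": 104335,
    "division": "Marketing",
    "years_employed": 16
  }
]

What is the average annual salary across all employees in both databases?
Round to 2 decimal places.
82506.83

Schema mapping: "compensation" (system_hr3) = "yearly_pay" (system_hr2) = annual salary

All salaries: [44062, 90636, 91268, 62834, 101906, 104335]
Sum: 495041
Count: 6
Average: 495041 / 6 = 82506.83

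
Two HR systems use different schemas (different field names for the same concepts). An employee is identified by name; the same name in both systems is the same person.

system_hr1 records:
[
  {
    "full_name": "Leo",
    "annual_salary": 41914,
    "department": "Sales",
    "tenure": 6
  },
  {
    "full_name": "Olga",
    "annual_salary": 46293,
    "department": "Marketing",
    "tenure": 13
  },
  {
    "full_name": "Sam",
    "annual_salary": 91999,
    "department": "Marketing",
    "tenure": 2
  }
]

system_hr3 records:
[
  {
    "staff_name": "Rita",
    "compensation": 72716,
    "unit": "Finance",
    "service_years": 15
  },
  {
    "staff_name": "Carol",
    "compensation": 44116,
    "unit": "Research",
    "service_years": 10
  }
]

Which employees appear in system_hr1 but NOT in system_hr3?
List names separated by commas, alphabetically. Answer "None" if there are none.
Leo, Olga, Sam

Schema mapping: "full_name" (system_hr1) = "staff_name" (system_hr3) = employee name

Names in system_hr1: ['Leo', 'Olga', 'Sam']
Names in system_hr3: ['Carol', 'Rita']

In system_hr1 but not system_hr3: ['Leo', 'Olga', 'Sam']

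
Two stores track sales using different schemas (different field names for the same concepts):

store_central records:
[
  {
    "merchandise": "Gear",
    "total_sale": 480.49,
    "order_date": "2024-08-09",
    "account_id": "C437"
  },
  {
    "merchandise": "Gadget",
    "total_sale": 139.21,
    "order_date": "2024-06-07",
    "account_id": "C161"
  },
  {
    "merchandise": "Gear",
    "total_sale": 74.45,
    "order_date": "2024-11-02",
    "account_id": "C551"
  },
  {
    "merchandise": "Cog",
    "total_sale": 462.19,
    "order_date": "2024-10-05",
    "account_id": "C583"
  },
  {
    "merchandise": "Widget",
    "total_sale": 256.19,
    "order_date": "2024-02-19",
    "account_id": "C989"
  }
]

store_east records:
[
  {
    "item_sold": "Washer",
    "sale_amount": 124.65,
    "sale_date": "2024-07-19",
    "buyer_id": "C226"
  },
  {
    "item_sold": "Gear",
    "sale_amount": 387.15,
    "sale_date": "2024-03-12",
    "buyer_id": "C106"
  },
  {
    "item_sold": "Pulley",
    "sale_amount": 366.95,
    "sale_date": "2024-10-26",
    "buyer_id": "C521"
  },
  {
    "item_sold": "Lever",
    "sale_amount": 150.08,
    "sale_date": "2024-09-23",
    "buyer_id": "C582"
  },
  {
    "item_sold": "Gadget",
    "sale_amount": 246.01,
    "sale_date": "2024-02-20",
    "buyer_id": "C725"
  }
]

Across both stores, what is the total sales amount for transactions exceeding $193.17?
2198.98

Schema mapping: "total_sale" (store_central) = "sale_amount" (store_east) = sale amount

Sum of sales > $193.17 in store_central: 1198.87
Sum of sales > $193.17 in store_east: 1000.11

Total: 1198.87 + 1000.11 = 2198.98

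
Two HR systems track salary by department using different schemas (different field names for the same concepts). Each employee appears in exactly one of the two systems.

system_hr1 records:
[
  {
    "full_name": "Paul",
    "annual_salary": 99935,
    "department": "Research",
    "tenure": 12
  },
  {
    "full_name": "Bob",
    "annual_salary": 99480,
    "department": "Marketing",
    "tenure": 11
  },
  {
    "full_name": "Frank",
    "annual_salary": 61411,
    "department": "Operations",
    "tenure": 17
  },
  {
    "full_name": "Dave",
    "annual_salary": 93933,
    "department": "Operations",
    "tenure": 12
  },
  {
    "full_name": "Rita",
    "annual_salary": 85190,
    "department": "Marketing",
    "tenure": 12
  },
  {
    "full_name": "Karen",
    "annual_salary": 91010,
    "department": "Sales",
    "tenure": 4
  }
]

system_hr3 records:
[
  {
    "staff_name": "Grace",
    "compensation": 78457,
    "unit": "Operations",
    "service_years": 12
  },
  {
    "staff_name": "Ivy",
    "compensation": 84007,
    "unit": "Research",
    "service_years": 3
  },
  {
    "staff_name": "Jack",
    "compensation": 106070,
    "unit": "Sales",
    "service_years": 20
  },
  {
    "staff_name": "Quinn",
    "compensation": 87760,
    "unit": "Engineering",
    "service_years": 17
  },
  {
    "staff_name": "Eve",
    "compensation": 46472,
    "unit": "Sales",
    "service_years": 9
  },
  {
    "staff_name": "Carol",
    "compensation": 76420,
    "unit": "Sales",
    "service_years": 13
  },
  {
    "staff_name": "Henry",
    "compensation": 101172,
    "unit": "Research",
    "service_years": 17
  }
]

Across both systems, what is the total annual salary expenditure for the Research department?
285114

Schema mappings:
- "department" (system_hr1) = "unit" (system_hr3) = department
- "annual_salary" (system_hr1) = "compensation" (system_hr3) = salary

Research salaries from system_hr1: 99935
Research salaries from system_hr3: 185179

Total: 99935 + 185179 = 285114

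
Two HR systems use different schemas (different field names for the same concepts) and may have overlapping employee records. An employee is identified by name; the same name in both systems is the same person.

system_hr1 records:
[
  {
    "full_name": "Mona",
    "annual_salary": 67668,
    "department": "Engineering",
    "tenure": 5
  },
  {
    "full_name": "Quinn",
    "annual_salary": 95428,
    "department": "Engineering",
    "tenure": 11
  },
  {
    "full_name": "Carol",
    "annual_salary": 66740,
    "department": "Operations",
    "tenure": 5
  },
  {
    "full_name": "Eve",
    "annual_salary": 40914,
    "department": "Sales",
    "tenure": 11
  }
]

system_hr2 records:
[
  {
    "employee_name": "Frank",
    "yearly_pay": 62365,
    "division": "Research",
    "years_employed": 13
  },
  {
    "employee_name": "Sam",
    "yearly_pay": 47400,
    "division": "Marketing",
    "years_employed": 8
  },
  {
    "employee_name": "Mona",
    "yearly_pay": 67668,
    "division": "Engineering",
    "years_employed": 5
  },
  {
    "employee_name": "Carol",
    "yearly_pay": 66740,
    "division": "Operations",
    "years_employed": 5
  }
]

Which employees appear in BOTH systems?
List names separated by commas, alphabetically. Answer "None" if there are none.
Carol, Mona

Schema mapping: "full_name" (system_hr1) = "employee_name" (system_hr2) = employee name

Names in system_hr1: ['Carol', 'Eve', 'Mona', 'Quinn']
Names in system_hr2: ['Carol', 'Frank', 'Mona', 'Sam']

Intersection: ['Carol', 'Mona']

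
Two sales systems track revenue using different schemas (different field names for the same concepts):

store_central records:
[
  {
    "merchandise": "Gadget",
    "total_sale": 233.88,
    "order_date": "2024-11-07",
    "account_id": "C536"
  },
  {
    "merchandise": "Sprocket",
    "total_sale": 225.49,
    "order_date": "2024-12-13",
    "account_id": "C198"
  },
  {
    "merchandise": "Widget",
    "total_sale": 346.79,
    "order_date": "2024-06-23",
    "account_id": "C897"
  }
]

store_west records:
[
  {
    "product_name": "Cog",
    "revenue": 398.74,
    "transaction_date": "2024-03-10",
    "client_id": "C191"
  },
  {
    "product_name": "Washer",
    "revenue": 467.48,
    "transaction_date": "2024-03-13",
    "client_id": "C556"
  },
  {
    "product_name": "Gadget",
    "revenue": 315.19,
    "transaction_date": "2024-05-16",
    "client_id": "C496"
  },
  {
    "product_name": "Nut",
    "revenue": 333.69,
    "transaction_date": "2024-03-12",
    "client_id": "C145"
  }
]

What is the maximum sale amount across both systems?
467.48

Reconcile: "total_sale" (store_central) = "revenue" (store_west) = sale amount

Maximum in store_central: 346.79
Maximum in store_west: 467.48

Overall maximum: max(346.79, 467.48) = 467.48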